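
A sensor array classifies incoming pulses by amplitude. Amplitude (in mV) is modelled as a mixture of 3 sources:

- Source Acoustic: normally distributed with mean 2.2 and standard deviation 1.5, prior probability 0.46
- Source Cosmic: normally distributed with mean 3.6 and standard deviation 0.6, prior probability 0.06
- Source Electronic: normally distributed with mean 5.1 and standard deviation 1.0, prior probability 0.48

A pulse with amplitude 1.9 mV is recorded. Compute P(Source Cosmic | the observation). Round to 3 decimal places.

0.006

By Bayes' theorem, P(k | x) = w_k f_k(x) / Σ_j w_j f_j(x).
Component likelihoods at x = 1.9 mV:
  f_Acoustic = 0.260695
  f_Cosmic = 0.0120102
  f_Electronic = 0.00238409
Weight by the priors:
  w_Acoustic·f_Acoustic = 0.46 × 0.260695 = 0.11992
  w_Cosmic·f_Cosmic = 0.06 × 0.0120102 = 0.00072061
  w_Electronic·f_Electronic = 0.48 × 0.00238409 = 0.00114436
Denominator: 0.11992 + 0.00072061 + 0.00114436 = 0.121785
So the posterior for Source Cosmic is 0.00072061 / 0.121785 ≈ 0.006.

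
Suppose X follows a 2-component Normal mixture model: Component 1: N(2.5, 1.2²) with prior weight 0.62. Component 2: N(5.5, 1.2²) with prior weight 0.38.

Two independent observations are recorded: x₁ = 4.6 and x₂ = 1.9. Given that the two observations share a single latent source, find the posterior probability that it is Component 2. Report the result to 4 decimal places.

0.0262

P(component k | x) = w_k·f_k(x) / marginal(x), where marginal(x) = Σ_j w_j·f_j(x).
Since both observations come from the same component, the likelihood for component k is f_k(x₁)·f_k(x₂).
  f_1 = [0.0718978] × [0.293388] = 0.0210939
  f_2 = [0.250948] × [0.00369321] = 0.000926802
Prior × likelihood for each component:
  w_1·f_1 = 0.62 × 0.0210939 = 0.0130782
  w_2·f_2 = 0.38 × 0.000926802 = 0.000352185
Marginal: 0.0130782 + 0.000352185 = 0.0134304
So the posterior for Component 2 is 0.000352185 / 0.0134304 ≈ 0.0262.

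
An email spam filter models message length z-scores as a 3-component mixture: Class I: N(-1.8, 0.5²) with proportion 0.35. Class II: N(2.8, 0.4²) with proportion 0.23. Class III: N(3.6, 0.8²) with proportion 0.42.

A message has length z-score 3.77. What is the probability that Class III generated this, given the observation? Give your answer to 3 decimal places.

0.944

Posterior ∝ prior × likelihood, so P(k | x) ∝ π_k f_k(x); normalise over all components.
Evaluate each component's likelihood at the observed value:
  p_I = (1/(0.5·√(2π)))·exp(−(3.77−-1.8)²/(2·0.5²)) = 0.797885·exp(-62.04980) = 8.9961e-28
  p_II = (1/(0.4·√(2π)))·exp(−(3.77−2.8)²/(2·0.4²)) = 0.997356·exp(-2.94031) = 0.0527095
  p_III = (1/(0.8·√(2π)))·exp(−(3.77−3.6)²/(2·0.8²)) = 0.498678·exp(-0.02258) = 0.487545
Prior × likelihood for each component:
  π_I·p_I = 0.35 × 8.9961e-28 = 3.14864e-28
  π_II·p_II = 0.23 × 0.0527095 = 0.0121232
  π_III·p_III = 0.42 × 0.487545 = 0.204769
Denominator: 3.14864e-28 + 0.0121232 + 0.204769 = 0.216892
P(Class III | 3.77) ≈ 0.944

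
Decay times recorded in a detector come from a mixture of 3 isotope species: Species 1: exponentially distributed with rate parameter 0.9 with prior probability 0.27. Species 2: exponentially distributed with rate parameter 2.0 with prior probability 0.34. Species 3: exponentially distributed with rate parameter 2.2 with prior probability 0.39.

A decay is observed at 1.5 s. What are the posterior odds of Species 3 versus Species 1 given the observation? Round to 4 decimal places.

0.5024

Since P(k|x) ∝ π_k f_k(x), the posterior odds are π_i f_i(x) / (π_j f_j(x)).
Exponential densities:
  p_1 = 0.9·e^(−0.9·1.5) = 0.9·e^(−1.3500) = 0.233316
  p_2 = 2.0·e^(−2.0·1.5) = 2.0·e^(−3.0000) = 0.0995741
  p_3 = 2.2·e^(−2.2·1.5) = 2.2·e^(−3.3000) = 0.081143
Odds = (0.39/0.27) × (0.081143/0.233316) = 1.44444 × 0.347781 ≈ 0.5024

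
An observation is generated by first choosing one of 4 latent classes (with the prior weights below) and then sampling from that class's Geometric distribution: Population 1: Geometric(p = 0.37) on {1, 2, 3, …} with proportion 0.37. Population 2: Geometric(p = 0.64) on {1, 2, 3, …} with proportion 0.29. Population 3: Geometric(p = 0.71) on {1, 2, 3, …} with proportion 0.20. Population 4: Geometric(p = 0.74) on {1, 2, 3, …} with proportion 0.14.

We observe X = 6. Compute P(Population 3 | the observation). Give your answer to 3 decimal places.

Apply Bayes' rule: the posterior for each component is proportional to its prior times its likelihood at x.
Geometric probabilities:
  f_1 = 0.0367202
  f_2 = 0.00386984
  f_3 = 0.00145629
  f_4 = 0.000879222
Weight by the priors:
  P(Z=1)·f_1 = 0.37 × 0.0367202 = 0.0135865
  P(Z=2)·f_2 = 0.29 × 0.00386984 = 0.00112225
  P(Z=3)·f_3 = 0.20 × 0.00145629 = 0.000291258
  P(Z=4)·f_4 = 0.14 × 0.000879222 = 0.000123091
Denominator: 0.0135865 + 0.00112225 + 0.000291258 + 0.000123091 = 0.0151231
P(Population 3 | data) ≈ 0.019

0.019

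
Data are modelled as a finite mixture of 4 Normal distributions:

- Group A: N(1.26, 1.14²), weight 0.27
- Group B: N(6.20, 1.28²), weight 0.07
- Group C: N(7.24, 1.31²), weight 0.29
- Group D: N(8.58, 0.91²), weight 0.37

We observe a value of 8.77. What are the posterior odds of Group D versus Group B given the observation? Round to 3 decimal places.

54.600

Since P(k|x) ∝ π_k f_k(x), the posterior odds are π_i f_i(x) / (π_j f_j(x)).
Normal densities:
  L_A = 1.31898e-10
  L_B = 0.0415252
  L_C = 0.153969
  L_D = 0.428946
Posterior odds = (π_D·L_D) / (π_B·L_B) = (0.37·0.428946) / (0.07·0.0415252) = 0.15871 / 0.00290677 ≈ 54.600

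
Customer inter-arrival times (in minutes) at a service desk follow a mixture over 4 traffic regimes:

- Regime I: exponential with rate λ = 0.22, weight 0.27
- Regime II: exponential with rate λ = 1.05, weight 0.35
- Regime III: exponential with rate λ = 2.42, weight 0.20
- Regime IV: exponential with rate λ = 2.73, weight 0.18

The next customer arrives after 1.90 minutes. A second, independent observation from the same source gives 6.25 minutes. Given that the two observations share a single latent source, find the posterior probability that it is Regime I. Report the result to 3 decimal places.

0.967

The responsibility of component k is π_k f_k(x) divided by Σ_j π_j f_j(x).
Since both observations come from the same component, the likelihood for component k is f_k(x₁)·f_k(x₂).
  f_I = [0.22·e^(−0.22·1.90) = 0.22·e^(−0.4180) = 0.14484] × [0.0556247] = 0.00805667
  f_II = [1.05·e^(−1.05·1.90) = 1.05·e^(−1.9950) = 0.142814] × [0.00148297] = 0.000211789
  f_III = [2.42·e^(−2.42·1.90) = 2.42·e^(−4.5980) = 0.0243741] × [6.53298e-07] = 1.59236e-08
  f_IV = [2.73·e^(−2.73·1.90) = 2.73·e^(−5.1870) = 0.0152573] × [1.06173e-07] = 1.61991e-09
Unnormalised posteriors:
  π_I·f_I = 0.27 × 0.00805667 = 0.0021753
  π_II·f_II = 0.35 × 0.000211789 = 7.41262e-05
  π_III·f_III = 0.20 × 1.59236e-08 = 3.18472e-09
  π_IV·f_IV = 0.18 × 1.61991e-09 = 2.91583e-10
Sum: 0.0021753 + 7.41262e-05 + 3.18472e-09 + 2.91583e-10 = 0.00224943
P(Regime I | x₁, x₂) = 0.0021753 / 0.00224943 ≈ 0.967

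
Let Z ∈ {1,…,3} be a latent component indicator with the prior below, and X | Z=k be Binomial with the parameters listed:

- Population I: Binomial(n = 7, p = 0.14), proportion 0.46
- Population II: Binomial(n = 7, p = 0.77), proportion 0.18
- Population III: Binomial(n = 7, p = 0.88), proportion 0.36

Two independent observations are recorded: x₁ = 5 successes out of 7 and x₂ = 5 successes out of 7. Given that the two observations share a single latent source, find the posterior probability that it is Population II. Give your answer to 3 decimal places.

Posterior ∝ prior × likelihood, so P(k | x) ∝ w_k f_k(x); normalise over all components.
Since both observations come from the same component, the likelihood for component k is f_k(x₁)·f_k(x₂).
  p_I = [0.000835327] × [0.000835327] = 6.97771e-07
  p_II = [0.300697] × [0.300697] = 0.0904185
  p_III = [0.159586] × [0.159586] = 0.0254677
Prior × likelihood for each component:
  w_I·p_I = 0.46 × 6.97771e-07 = 3.20975e-07
  w_II·p_II = 0.18 × 0.0904185 = 0.0162753
  w_III·p_III = 0.36 × 0.0254677 = 0.00916838
Normaliser: 3.20975e-07 + 0.0162753 + 0.00916838 = 0.025444
P(Population II | x₁, x₂) ≈ 0.640

0.640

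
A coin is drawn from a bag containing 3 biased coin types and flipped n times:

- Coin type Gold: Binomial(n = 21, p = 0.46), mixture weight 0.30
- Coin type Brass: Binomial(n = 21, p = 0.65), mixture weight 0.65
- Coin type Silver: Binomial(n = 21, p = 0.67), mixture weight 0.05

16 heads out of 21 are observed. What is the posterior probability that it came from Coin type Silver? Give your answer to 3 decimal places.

Apply Bayes' rule: the posterior for each component is proportional to its prior times its likelihood at x.
Binomial probabilities:
  f_Gold = C(21,16)·0.46^16·0.54^5 = 20349·4.01907e-06·0.0459165 = 0.00375524
  f_Brass = C(21,16)·0.65^16·0.35^5 = 20349·0.00101535·0.00525219 = 0.108517
  f_Silver = C(21,16)·0.67^16·0.33^5 = 20349·0.00164891·0.00391354 = 0.131314
Prior × likelihood for each component:
  w_Gold·f_Gold = 0.30 × 0.00375524 = 0.00112657
  w_Brass·f_Brass = 0.65 × 0.108517 = 0.0705359
  w_Silver·f_Silver = 0.05 × 0.131314 = 0.00656568
Denominator: 0.00112657 + 0.0705359 + 0.00656568 = 0.0782282
P(Coin type Silver | data) ≈ 0.084

0.084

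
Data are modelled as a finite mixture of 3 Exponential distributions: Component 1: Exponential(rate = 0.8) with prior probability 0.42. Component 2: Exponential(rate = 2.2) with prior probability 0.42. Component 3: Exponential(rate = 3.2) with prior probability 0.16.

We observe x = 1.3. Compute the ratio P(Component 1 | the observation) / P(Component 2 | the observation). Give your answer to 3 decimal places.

Since P(k|x) ∝ π_k f_k(x), the posterior odds are π_i f_i(x) / (π_j f_j(x)).
Evaluate each component's likelihood at the observed value:
  f_1 = 0.8·e^(−0.8·1.3) = 0.8·e^(−1.0400) = 0.282764
  f_2 = 2.2·e^(−2.2·1.3) = 2.2·e^(−2.8600) = 0.125991
  f_3 = 3.2·e^(−3.2·1.3) = 3.2·e^(−4.1600) = 0.0499442
Odds = (0.42/0.42) × (0.282764/0.125991) = 1 × 2.24431 ≈ 2.244

2.244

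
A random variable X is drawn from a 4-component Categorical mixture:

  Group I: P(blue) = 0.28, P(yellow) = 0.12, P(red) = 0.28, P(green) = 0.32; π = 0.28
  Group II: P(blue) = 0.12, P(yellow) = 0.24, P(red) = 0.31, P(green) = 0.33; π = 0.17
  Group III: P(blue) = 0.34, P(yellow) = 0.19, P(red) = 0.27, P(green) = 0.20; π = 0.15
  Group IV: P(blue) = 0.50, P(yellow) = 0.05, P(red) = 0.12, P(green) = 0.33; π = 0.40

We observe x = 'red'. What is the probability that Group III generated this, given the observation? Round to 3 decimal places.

0.184

The responsibility of component k is π_k f_k(x) divided by Σ_j π_j f_j(x).
Component likelihoods at x = 'red':
  p_I = 0.28
  p_II = 0.31
  p_III = 0.27
  p_IV = 0.12
Multiply by the mixture weights:
  π_I·p_I = 0.28 × 0.28 = 0.0784
  π_II·p_II = 0.17 × 0.31 = 0.0527
  π_III·p_III = 0.15 × 0.27 = 0.0405
  π_IV·p_IV = 0.40 × 0.12 = 0.048
Evidence: 0.0784 + 0.0527 + 0.0405 + 0.048 = 0.2196
So the posterior for Group III is 0.0405 / 0.2196 ≈ 0.184.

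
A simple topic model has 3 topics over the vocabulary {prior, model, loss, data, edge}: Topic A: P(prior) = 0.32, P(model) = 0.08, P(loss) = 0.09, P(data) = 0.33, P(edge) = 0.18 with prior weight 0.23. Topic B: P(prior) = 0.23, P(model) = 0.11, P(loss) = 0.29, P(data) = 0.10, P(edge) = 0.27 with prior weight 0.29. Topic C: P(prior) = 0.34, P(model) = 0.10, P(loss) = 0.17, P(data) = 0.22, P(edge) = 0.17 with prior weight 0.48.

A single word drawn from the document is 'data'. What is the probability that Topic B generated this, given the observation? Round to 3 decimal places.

0.138

Apply Bayes' rule: the posterior for each component is proportional to its prior times its likelihood at x.
Evaluate each component's likelihood at the observed value:
  p_A = P(data | comp) = 0.33
  p_B = P(data | comp) = 0.10
  p_C = P(data | comp) = 0.22
Multiply by the mixture weights:
  π_A·p_A = 0.23 × 0.33 = 0.0759
  π_B·p_B = 0.29 × 0.1 = 0.029
  π_C·p_C = 0.48 × 0.22 = 0.1056
Sum: 0.0759 + 0.029 + 0.1056 = 0.2105
So the posterior for Topic B is 0.029 / 0.2105 ≈ 0.138.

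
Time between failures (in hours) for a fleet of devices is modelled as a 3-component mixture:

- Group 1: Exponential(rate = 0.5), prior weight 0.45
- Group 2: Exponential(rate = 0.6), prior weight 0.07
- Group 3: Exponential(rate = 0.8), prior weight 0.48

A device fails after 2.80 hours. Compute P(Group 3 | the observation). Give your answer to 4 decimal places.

0.3924

By Bayes' theorem, P(k | x) = π_k f_k(x) / Σ_j π_j f_j(x).
Evaluate each component's likelihood at the observed value:
  p_1 = 0.5·e^(−0.5·2.80) = 0.5·e^(−1.4000) = 0.123298
  p_2 = 0.6·e^(−0.6·2.80) = 0.6·e^(−1.6800) = 0.111824
  p_3 = 0.8·e^(−0.8·2.80) = 0.8·e^(−2.2400) = 0.0851668
Weight by the priors:
  π_1·p_1 = 0.45 × 0.123298 = 0.0554843
  π_2·p_2 = 0.07 × 0.111824 = 0.00782771
  π_3·p_3 = 0.48 × 0.0851668 = 0.0408801
Evidence: 0.0554843 + 0.00782771 + 0.0408801 = 0.104192
P(Group 3 | the observation) = 0.0408801 / 0.104192 ≈ 0.3924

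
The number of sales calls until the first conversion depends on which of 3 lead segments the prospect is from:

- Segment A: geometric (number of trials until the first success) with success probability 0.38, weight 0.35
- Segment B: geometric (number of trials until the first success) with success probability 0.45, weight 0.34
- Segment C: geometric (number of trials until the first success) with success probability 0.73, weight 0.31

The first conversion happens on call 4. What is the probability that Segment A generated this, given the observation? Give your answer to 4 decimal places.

Apply Bayes' rule: the posterior for each component is proportional to its prior times its likelihood at x.
Component likelihoods at x = 4:
  L_A = 0.0905646
  L_B = 0.0748688
  L_C = 0.0143686
Weight by the priors:
  P(Z=A)·L_A = 0.35 × 0.0905646 = 0.0316976
  P(Z=B)·L_B = 0.34 × 0.0748688 = 0.0254554
  P(Z=C)·L_C = 0.31 × 0.0143686 = 0.00445426
Marginal: 0.0316976 + 0.0254554 + 0.00445426 = 0.0616073
So the posterior for Segment A is 0.0316976 / 0.0616073 ≈ 0.5145.

0.5145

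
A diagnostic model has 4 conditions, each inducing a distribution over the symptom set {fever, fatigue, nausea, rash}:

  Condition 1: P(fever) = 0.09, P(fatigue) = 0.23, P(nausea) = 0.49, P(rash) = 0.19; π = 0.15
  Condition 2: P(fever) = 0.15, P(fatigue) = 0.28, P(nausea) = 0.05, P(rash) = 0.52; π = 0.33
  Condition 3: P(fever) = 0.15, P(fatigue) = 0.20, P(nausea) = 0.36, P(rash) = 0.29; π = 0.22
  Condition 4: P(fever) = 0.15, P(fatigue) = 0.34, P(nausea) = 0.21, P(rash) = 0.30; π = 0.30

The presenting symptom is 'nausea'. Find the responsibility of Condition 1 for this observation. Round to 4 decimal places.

The responsibility of component k is π_k f_k(x) divided by Σ_j π_j f_j(x).
Component likelihoods at x = 'nausea':
  L_1 = 0.49
  L_2 = 0.05
  L_3 = 0.36
  L_4 = 0.21
Unnormalised posteriors:
  π_1·L_1 = 0.15 × 0.49 = 0.0735
  π_2·L_2 = 0.33 × 0.05 = 0.0165
  π_3·L_3 = 0.22 × 0.36 = 0.0792
  π_4·L_4 = 0.30 × 0.21 = 0.063
Marginal: 0.0735 + 0.0165 + 0.0792 + 0.063 = 0.2322
So the posterior for Condition 1 is 0.0735 / 0.2322 ≈ 0.3165.

0.3165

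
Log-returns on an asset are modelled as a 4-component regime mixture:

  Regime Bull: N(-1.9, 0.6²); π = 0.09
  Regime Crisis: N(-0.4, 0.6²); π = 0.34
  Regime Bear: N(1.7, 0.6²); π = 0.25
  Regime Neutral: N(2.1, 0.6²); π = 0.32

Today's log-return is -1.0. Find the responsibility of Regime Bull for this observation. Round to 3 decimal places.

Posterior ∝ prior × likelihood, so P(k | x) ∝ π_k f_k(x); normalise over all components.
Evaluate each component's likelihood at the observed value:
  L_Bull = (1/(0.6·√(2π)))·exp(−(-1.0−-1.9)²/(2·0.6²)) = 0.664904·exp(-1.12500) = 0.215863
  L_Crisis = (1/(0.6·√(2π)))·exp(−(-1.0−-0.4)²/(2·0.6²)) = 0.664904·exp(-0.50000) = 0.403285
  L_Bear = (1/(0.6·√(2π)))·exp(−(-1.0−1.7)²/(2·0.6²)) = 0.664904·exp(-10.12500) = 2.66396e-05
  L_Neutral = (1/(0.6·√(2π)))·exp(−(-1.0−2.1)²/(2·0.6²)) = 0.664904·exp(-13.34722) = 1.06202e-06
Prior × likelihood for each component:
  π_Bull·L_Bull = 0.09 × 0.215863 = 0.0194276
  π_Crisis·L_Crisis = 0.34 × 0.403285 = 0.137117
  π_Bear·L_Bear = 0.25 × 2.66396e-05 = 6.65989e-06
  π_Neutral·L_Neutral = 0.32 × 1.06202e-06 = 3.39847e-07
Sum: 0.0194276 + 0.137117 + 6.65989e-06 + 3.39847e-07 = 0.156551
P(Regime Bull | the observation) ≈ 0.124

0.124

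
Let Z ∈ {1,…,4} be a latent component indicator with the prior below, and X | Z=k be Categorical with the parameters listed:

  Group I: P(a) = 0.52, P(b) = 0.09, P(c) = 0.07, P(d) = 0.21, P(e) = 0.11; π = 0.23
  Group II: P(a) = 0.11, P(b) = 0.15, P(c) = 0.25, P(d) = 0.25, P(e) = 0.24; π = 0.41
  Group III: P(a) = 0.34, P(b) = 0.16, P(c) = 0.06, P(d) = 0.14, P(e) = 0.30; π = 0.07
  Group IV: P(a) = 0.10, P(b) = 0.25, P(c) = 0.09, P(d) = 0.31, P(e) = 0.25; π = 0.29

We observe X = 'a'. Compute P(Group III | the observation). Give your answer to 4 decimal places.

Apply Bayes' rule: the posterior for each component is proportional to its prior times its likelihood at x.
Categorical probabilities:
  L_I = 0.52
  L_II = 0.11
  L_III = 0.34
  L_IV = 0.1
Unnormalised posteriors:
  w_I·L_I = 0.23 × 0.52 = 0.1196
  w_II·L_II = 0.41 × 0.11 = 0.0451
  w_III·L_III = 0.07 × 0.34 = 0.0238
  w_IV·L_IV = 0.29 × 0.1 = 0.029
Evidence: 0.1196 + 0.0451 + 0.0238 + 0.029 = 0.2175
So the posterior for Group III is 0.0238 / 0.2175 ≈ 0.1094.

0.1094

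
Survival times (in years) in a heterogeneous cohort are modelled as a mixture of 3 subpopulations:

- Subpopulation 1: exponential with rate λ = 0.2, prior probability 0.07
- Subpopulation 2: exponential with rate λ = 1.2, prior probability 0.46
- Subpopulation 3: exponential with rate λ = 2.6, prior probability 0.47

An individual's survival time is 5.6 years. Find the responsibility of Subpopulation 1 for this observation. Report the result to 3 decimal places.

Apply Bayes' rule: the posterior for each component is proportional to its prior times its likelihood at x.
Component likelihoods at x = 5.6 years:
  L_1 = 0.065256
  L_2 = 0.00144785
  L_3 = 1.23494e-06
Multiply by the mixture weights:
  w_1·L_1 = 0.07 × 0.065256 = 0.00456792
  w_2·L_2 = 0.46 × 0.00144785 = 0.000666009
  w_3·L_3 = 0.47 × 1.23494e-06 = 5.80422e-07
Denominator: 0.00456792 + 0.000666009 + 5.80422e-07 = 0.00523451
P(Subpopulation 1 | data) ≈ 0.873

0.873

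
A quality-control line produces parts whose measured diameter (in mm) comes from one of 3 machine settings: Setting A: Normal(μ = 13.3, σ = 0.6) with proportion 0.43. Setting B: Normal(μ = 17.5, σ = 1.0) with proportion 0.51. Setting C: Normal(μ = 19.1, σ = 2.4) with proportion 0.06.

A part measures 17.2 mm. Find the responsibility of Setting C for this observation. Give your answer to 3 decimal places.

0.036

By Bayes' theorem, P(k | x) = w_k f_k(x) / Σ_j w_j f_j(x).
Component likelihoods at x = 17.2 mm:
  L_A = (1/(0.6·√(2π)))·exp(−(17.2−13.3)²/(2·0.6²)) = 0.664904·exp(-21.12500) = 4.44926e-10
  L_B = (1/(1.0·√(2π)))·exp(−(17.2−17.5)²/(2·1.0²)) = 0.398942·exp(-0.04500) = 0.381388
  L_C = (1/(2.4·√(2π)))·exp(−(17.2−19.1)²/(2·2.4²)) = 0.166226·exp(-0.31337) = 0.121508
Prior × likelihood for each component:
  w_A·L_A = 0.43 × 4.44926e-10 = 1.91318e-10
  w_B·L_B = 0.51 × 0.381388 = 0.194508
  w_C·L_C = 0.06 × 0.121508 = 0.00729048
Sum: 1.91318e-10 + 0.194508 + 0.00729048 = 0.201798
P(Setting C | data) ≈ 0.036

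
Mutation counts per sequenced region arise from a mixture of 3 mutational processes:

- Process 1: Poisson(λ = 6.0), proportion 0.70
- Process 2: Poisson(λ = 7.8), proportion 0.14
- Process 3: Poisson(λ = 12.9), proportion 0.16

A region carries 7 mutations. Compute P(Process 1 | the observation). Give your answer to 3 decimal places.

0.796

P(component k | x) = P(Z=k)·f_k(x) / marginal(x), where marginal(x) = Σ_j P(Z=j)·f_j(x).
Component likelihoods at x = 7 mutations:
  f_1 = 0.137677
  f_2 = 0.142802
  f_3 = 0.0294645
Weight by the priors:
  P(Z=1)·f_1 = 0.70 × 0.137677 = 0.0963739
  P(Z=2)·f_2 = 0.14 × 0.142802 = 0.0199923
  P(Z=3)·f_3 = 0.16 × 0.0294645 = 0.00471432
Marginal: 0.0963739 + 0.0199923 + 0.00471432 = 0.12108
P(Process 1 | the observation) ≈ 0.796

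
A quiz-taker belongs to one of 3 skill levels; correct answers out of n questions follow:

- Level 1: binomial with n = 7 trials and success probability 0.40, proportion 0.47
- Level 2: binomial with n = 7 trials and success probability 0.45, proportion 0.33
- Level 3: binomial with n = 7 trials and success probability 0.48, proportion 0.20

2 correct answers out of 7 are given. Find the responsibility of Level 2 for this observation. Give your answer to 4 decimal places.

P(component k | x) = π_k·f_k(x) / marginal(x), where marginal(x) = Σ_j π_j·f_j(x).
Component likelihoods at x = 2 correct answers out of 7:
  f_1 = C(7,2)·0.40^2·0.60^5 = 21·0.16·0.07776 = 0.261274
  f_2 = C(7,2)·0.45^2·0.55^5 = 21·0.2025·0.0503284 = 0.214022
  f_3 = C(7,2)·0.48^2·0.52^5 = 21·0.2304·0.0380204 = 0.183958
Multiply by the mixture weights:
  π_1·f_1 = 0.47 × 0.261274 = 0.122799
  π_2·f_2 = 0.33 × 0.214022 = 0.0706272
  π_3·f_3 = 0.20 × 0.183958 = 0.0367916
Marginal: 0.122799 + 0.0706272 + 0.0367916 = 0.230217
P(Level 2 | 2 correct answers out of 7) = 0.0706272 / 0.230217 ≈ 0.3068

0.3068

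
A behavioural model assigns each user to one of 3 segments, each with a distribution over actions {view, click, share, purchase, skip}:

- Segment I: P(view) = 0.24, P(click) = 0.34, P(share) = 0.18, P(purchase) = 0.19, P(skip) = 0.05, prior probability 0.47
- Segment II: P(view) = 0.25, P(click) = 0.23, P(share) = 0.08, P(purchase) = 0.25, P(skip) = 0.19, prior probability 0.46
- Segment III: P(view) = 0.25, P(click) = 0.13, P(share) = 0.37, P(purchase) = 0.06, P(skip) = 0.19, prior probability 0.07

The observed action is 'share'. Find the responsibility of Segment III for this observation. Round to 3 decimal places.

Posterior ∝ prior × likelihood, so P(k | x) ∝ P(Z=k) f_k(x); normalise over all components.
Component likelihoods at x = 'share':
  p_I = P(share | comp) = 0.18
  p_II = P(share | comp) = 0.08
  p_III = P(share | comp) = 0.37
Multiply by the mixture weights:
  P(Z=I)·p_I = 0.47 × 0.18 = 0.0846
  P(Z=II)·p_II = 0.46 × 0.08 = 0.0368
  P(Z=III)·p_III = 0.07 × 0.37 = 0.0259
Marginal: 0.0846 + 0.0368 + 0.0259 = 0.1473
P(Segment III | data) = 0.0259 / 0.1473 ≈ 0.176

0.176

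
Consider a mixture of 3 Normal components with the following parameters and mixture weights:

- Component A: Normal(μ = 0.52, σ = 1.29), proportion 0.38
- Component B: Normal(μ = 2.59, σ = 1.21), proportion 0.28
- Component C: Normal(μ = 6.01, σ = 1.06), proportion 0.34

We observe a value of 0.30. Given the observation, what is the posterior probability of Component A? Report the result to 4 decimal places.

0.8826

Apply Bayes' rule: the posterior for each component is proportional to its prior times its likelihood at x.
Component likelihoods at x = 0.30:
  f_A = (1/(1.29·√(2π)))·exp(−(0.30−0.52)²/(2·1.29²)) = 0.309258·exp(-0.01454) = 0.304793
  f_B = (1/(1.21·√(2π)))·exp(−(0.30−2.59)²/(2·1.21²)) = 0.329704·exp(-1.79090) = 0.0549982
  f_C = (1/(1.06·√(2π)))·exp(−(0.30−6.01)²/(2·1.06²)) = 0.376361·exp(-14.50877) = 1.8816e-07
Prior × likelihood for each component:
  w_A·f_A = 0.38 × 0.304793 = 0.115821
  w_B·f_B = 0.28 × 0.0549982 = 0.0153995
  w_C·f_C = 0.34 × 1.8816e-07 = 6.39744e-08
Evidence: 0.115821 + 0.0153995 + 6.39744e-08 = 0.131221
Responsibility of Component A: 0.115821 / 0.131221 ≈ 0.8826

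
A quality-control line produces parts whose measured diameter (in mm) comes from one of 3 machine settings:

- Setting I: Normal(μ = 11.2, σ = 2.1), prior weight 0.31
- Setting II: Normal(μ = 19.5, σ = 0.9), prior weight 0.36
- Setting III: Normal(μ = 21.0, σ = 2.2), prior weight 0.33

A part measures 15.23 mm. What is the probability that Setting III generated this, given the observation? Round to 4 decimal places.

0.1705

Posterior ∝ prior × likelihood, so P(k | x) ∝ π_k f_k(x); normalise over all components.
Component likelihoods at x = 15.23 mm:
  f_I = 0.0301296
  f_II = 5.73769e-06
  f_III = 0.00581831
Weight by the priors:
  π_I·f_I = 0.31 × 0.0301296 = 0.00934017
  π_II·f_II = 0.36 × 5.73769e-06 = 2.06557e-06
  π_III·f_III = 0.33 × 0.00581831 = 0.00192004
Denominator: 0.00934017 + 2.06557e-06 + 0.00192004 = 0.0112623
So the posterior for Setting III is 0.00192004 / 0.0112623 ≈ 0.1705.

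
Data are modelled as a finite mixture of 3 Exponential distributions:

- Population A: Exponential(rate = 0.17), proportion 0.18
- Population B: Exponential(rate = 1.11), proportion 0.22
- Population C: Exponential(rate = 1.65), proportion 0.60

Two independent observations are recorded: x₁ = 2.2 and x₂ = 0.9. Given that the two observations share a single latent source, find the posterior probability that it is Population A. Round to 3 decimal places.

Posterior ∝ prior × likelihood, so P(k | x) ∝ π_k f_k(x); normalise over all components.
Since both observations come from the same component, the likelihood for component k is f_k(x₁)·f_k(x₂).
  f_A = [0.116956] × [0.145882] = 0.0170618
  f_B = [0.0965552] × [0.408755] = 0.0394674
  f_C = [0.0437517] × [0.373729] = 0.0163513
Prior × likelihood for each component:
  π_A·f_A = 0.18 × 0.0170618 = 0.00307112
  π_B·f_B = 0.22 × 0.0394674 = 0.00868283
  π_C·f_C = 0.60 × 0.0163513 = 0.00981076
Marginal: 0.00307112 + 0.00868283 + 0.00981076 = 0.0215647
P(Population A | x) ≈ 0.142

0.142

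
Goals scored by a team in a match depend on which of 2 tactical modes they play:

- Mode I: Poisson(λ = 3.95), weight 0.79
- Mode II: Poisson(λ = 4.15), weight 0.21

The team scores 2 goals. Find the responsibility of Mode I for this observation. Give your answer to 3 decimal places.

Apply Bayes' rule: the posterior for each component is proportional to its prior times its likelihood at x.
Component likelihoods at x = 2 goals:
  p_I = e^(−3.95)·3.95^2/2! = 0.150211
  p_II = e^(−4.15)·4.15^2/2! = 0.135751
Weight by the priors:
  π_I·p_I = 0.79 × 0.150211 = 0.118666
  π_II·p_II = 0.21 × 0.135751 = 0.0285078
Denominator: 0.118666 + 0.0285078 = 0.147174
P(Mode I | data) ≈ 0.806

0.806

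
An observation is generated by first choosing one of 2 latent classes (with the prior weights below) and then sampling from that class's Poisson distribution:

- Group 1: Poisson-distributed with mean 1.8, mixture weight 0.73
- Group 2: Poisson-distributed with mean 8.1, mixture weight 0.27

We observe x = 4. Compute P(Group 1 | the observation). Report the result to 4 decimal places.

The responsibility of component k is P(Z=k) f_k(x) divided by Σ_j P(Z=j) f_j(x).
Evaluate each component's likelihood at the observed value:
  L_1 = e^(−1.8)·1.8^4/4! = 0.0723017
  L_2 = e^(−8.1)·8.1^4/4! = 0.0544432
Prior × likelihood for each component:
  P(Z=1)·L_1 = 0.73 × 0.0723017 = 0.0527803
  P(Z=2)·L_2 = 0.27 × 0.0544432 = 0.0146997
Marginal: 0.0527803 + 0.0146997 = 0.0674799
So the posterior for Group 1 is 0.0527803 / 0.0674799 ≈ 0.7822.

0.7822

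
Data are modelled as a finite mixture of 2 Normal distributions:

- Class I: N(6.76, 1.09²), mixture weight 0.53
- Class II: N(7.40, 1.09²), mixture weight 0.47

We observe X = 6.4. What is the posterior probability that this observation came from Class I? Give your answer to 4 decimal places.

Apply Bayes' rule: the posterior for each component is proportional to its prior times its likelihood at x.
Evaluate each component's likelihood at the observed value:
  L_I = (1/(1.09·√(2π)))·exp(−(6.4−6.76)²/(2·1.09²)) = 0.366002·exp(-0.05454) = 0.346575
  L_II = (1/(1.09·√(2π)))·exp(−(6.4−7.40)²/(2·1.09²)) = 0.366002·exp(-0.42084) = 0.240279
Prior × likelihood for each component:
  w_I·L_I = 0.53 × 0.346575 = 0.183685
  w_II·L_II = 0.47 × 0.240279 = 0.112931
Evidence: 0.183685 + 0.112931 = 0.296615
So the posterior for Class I is 0.183685 / 0.296615 ≈ 0.6193.

0.6193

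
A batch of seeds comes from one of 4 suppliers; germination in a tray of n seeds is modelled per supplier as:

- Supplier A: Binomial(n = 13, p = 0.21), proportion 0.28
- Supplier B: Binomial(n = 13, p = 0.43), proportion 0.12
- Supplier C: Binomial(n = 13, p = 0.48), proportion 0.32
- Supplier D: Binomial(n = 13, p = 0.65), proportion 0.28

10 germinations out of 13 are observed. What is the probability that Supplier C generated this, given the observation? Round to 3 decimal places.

Apply Bayes' rule: the posterior for each component is proportional to its prior times its likelihood at x.
Binomial probabilities:
  f_A = C(13,10)·0.21^10·0.79^3 = 286·1.66799e-07·0.493039 = 2.35202e-05
  f_B = C(13,10)·0.43^10·0.57^3 = 286·0.000216115·0.185193 = 0.0114466
  f_C = C(13,10)·0.48^10·0.52^3 = 286·0.000649251·0.140608 = 0.0261089
  f_D = C(13,10)·0.65^10·0.35^3 = 286·0.0134627·0.042875 = 0.165084
Prior × likelihood for each component:
  w_A·f_A = 0.28 × 2.35202e-05 = 6.58564e-06
  w_B·f_B = 0.12 × 0.0114466 = 0.00137359
  w_C·f_C = 0.32 × 0.0261089 = 0.00835485
  w_D·f_D = 0.28 × 0.165084 = 0.0462234
Normaliser: 6.58564e-06 + 0.00137359 + 0.00835485 + 0.0462234 = 0.0559584
P(Supplier C | 10 germinations out of 13) ≈ 0.149

0.149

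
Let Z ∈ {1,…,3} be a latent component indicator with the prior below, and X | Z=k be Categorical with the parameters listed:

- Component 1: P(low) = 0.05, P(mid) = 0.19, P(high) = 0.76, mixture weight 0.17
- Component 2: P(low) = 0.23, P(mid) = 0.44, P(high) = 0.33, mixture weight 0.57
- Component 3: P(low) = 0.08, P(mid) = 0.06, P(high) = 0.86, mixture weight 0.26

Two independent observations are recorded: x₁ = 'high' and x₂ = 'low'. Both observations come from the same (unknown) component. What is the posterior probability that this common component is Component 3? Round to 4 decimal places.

Posterior ∝ prior × likelihood, so P(k | x) ∝ P(Z=k) f_k(x); normalise over all components.
Since both observations come from the same component, the likelihood for component k is f_k(x₁)·f_k(x₂).
  p_1 = [0.76] × [0.05] = 0.038
  p_2 = [0.33] × [0.23] = 0.0759
  p_3 = [0.86] × [0.08] = 0.0688
Multiply by the mixture weights:
  P(Z=1)·p_1 = 0.17 × 0.038 = 0.00646
  P(Z=2)·p_2 = 0.57 × 0.0759 = 0.043263
  P(Z=3)·p_3 = 0.26 × 0.0688 = 0.017888
Sum: 0.00646 + 0.043263 + 0.017888 = 0.067611
P(Component 3 | x₁, x₂) = 0.017888 / 0.067611 ≈ 0.2646

0.2646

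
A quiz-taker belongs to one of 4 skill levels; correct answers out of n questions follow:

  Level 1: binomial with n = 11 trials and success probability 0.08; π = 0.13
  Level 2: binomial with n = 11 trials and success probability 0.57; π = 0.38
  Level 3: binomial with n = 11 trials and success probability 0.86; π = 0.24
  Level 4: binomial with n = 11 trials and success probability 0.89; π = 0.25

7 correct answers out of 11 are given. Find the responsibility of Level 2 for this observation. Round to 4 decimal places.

0.8403

Posterior ∝ prior × likelihood, so P(k | x) ∝ w_k f_k(x); normalise over all components.
Evaluate each component's likelihood at the observed value:
  L_1 = C(11,7)·0.08^7·0.92^4 = 330·2.09715e-08·0.716393 = 4.95787e-06
  L_2 = C(11,7)·0.57^7·0.43^4 = 330·0.019549·0.034188 = 0.220552
  L_3 = C(11,7)·0.86^7·0.14^4 = 330·0.347928·0.00038416 = 0.0441078
  L_4 = C(11,7)·0.89^7·0.11^4 = 330·0.442313·0.00014641 = 0.0213705
Multiply by the mixture weights:
  w_1·L_1 = 0.13 × 4.95787e-06 = 6.44523e-07
  w_2·L_2 = 0.38 × 0.220552 = 0.0838099
  w_3·L_3 = 0.24 × 0.0441078 = 0.0105859
  w_4·L_4 = 0.25 × 0.0213705 = 0.00534263
Evidence: 6.44523e-07 + 0.0838099 + 0.0105859 + 0.00534263 = 0.099739
So the posterior for Level 2 is 0.0838099 / 0.099739 ≈ 0.8403.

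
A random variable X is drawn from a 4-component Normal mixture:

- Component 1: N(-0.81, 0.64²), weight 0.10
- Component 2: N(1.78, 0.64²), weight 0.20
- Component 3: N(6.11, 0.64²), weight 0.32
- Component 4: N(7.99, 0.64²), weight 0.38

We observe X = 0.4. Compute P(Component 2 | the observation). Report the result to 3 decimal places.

0.539

Apply Bayes' rule: the posterior for each component is proportional to its prior times its likelihood at x.
Evaluate each component's likelihood at the observed value:
  p_1 = (1/(0.64·√(2π)))·exp(−(0.4−-0.81)²/(2·0.64²)) = 0.623347·exp(-1.78723) = 0.104363
  p_2 = (1/(0.64·√(2π)))·exp(−(0.4−1.78)²/(2·0.64²)) = 0.623347·exp(-2.32471) = 0.0609709
  p_3 = (1/(0.64·√(2π)))·exp(−(0.4−6.11)²/(2·0.64²)) = 0.623347·exp(-39.79993) = 3.23476e-18
  p_4 = (1/(0.64·√(2π)))·exp(−(0.4−7.99)²/(2·0.64²)) = 0.623347·exp(-70.32239) = 1.79517e-31
Prior × likelihood for each component:
  π_1·p_1 = 0.10 × 0.104363 = 0.0104363
  π_2·p_2 = 0.20 × 0.0609709 = 0.0121942
  π_3·p_3 = 0.32 × 3.23476e-18 = 1.03512e-18
  π_4·p_4 = 0.38 × 1.79517e-31 = 6.82164e-32
Normaliser: 0.0104363 + 0.0121942 + 1.03512e-18 + 6.82164e-32 = 0.0226305
So the posterior for Component 2 is 0.0121942 / 0.0226305 ≈ 0.539.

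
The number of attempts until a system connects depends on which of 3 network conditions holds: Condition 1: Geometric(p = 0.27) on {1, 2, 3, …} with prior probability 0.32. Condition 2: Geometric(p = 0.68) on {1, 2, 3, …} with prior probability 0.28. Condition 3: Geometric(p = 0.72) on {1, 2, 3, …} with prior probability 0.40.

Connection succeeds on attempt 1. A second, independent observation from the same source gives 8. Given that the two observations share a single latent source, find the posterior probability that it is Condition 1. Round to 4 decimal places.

0.9727

By Bayes' theorem, P(k | x) = π_k f_k(x) / Σ_j π_j f_j(x).
Since both observations come from the same component, the likelihood for component k is f_k(x₁)·f_k(x₂).
  L_1 = [0.27·(1−0.27)^0 = 0.27·1 = 0.27] × [0.029828] = 0.00805355
  L_2 = [0.68·(1−0.68)^0 = 0.68·1 = 0.68] × [0.000233646] = 0.000158879
  L_3 = [0.72·(1−0.72)^0 = 0.72·1 = 0.72] × [9.71491e-05] = 6.99473e-05
Unnormalised posteriors:
  π_1·L_1 = 0.32 × 0.00805355 = 0.00257714
  π_2·L_2 = 0.28 × 0.000158879 = 4.44862e-05
  π_3·L_3 = 0.40 × 6.99473e-05 = 2.79789e-05
Evidence: 0.00257714 + 4.44862e-05 + 2.79789e-05 = 0.0026496
Responsibility of Condition 1: 0.00257714 / 0.0026496 ≈ 0.9727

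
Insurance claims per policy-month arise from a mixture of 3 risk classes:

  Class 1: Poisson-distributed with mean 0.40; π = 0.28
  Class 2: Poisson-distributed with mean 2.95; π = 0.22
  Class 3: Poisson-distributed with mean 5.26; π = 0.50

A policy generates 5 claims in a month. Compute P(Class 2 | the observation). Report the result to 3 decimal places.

0.197

P(component k | x) = P(Z=k)·f_k(x) / marginal(x), where marginal(x) = Σ_j P(Z=j)·f_j(x).
Evaluate each component's likelihood at the observed value:
  f_1 = e^(−0.40)·0.40^5/5! = 5.72006e-05
  f_2 = e^(−2.95)·2.95^5/5! = 0.0974451
  f_3 = e^(−5.26)·5.26^5/5! = 0.174325
Multiply by the mixture weights:
  P(Z=1)·f_1 = 0.28 × 5.72006e-05 = 1.60162e-05
  P(Z=2)·f_2 = 0.22 × 0.0974451 = 0.0214379
  P(Z=3)·f_3 = 0.50 × 0.174325 = 0.0871623
Sum: 1.60162e-05 + 0.0214379 + 0.0871623 = 0.108616
Responsibility of Class 2: 0.0214379 / 0.108616 ≈ 0.197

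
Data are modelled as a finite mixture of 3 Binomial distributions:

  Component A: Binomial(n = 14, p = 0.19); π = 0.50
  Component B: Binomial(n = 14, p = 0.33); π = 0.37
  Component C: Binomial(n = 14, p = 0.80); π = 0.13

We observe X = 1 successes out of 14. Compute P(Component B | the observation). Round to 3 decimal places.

Posterior ∝ prior × likelihood, so P(k | x) ∝ π_k f_k(x); normalise over all components.
Evaluate each component's likelihood at the observed value:
  p_A = 0.171865
  p_B = 0.0253288
  p_C = 9.17504e-09
Weight by the priors:
  π_A·p_A = 0.50 × 0.171865 = 0.0859324
  π_B·p_B = 0.37 × 0.0253288 = 0.00937165
  π_C·p_C = 0.13 × 9.17504e-09 = 1.19276e-09
Evidence: 0.0859324 + 0.00937165 + 1.19276e-09 = 0.095304
P(Component B | data) = 0.00937165 / 0.095304 ≈ 0.098

0.098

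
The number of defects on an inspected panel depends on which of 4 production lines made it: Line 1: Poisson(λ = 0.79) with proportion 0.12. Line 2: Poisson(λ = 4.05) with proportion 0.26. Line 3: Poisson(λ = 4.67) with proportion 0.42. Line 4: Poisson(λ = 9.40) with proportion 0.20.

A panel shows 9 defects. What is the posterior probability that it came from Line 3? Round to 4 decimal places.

The responsibility of component k is P(Z=k) f_k(x) divided by Σ_j P(Z=j) f_j(x).
Evaluate each component's likelihood at the observed value:
  L_1 = 1.49895e-07
  L_2 = 0.0140747
  L_3 = 0.0272856
  L_4 = 0.130623
Weight by the priors:
  P(Z=1)·L_1 = 0.12 × 1.49895e-07 = 1.79874e-08
  P(Z=2)·L_2 = 0.26 × 0.0140747 = 0.00365943
  P(Z=3)·L_3 = 0.42 × 0.0272856 = 0.01146
  P(Z=4)·L_4 = 0.20 × 0.130623 = 0.0261246
Sum: 1.79874e-08 + 0.00365943 + 0.01146 + 0.0261246 = 0.041244
Responsibility of Line 3: 0.01146 / 0.041244 ≈ 0.2779

0.2779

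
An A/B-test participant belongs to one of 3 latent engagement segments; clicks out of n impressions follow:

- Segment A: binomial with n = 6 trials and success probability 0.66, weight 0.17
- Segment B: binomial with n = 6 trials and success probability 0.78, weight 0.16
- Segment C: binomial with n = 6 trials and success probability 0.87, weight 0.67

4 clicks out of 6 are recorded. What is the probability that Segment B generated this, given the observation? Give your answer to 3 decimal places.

0.219

Apply Bayes' rule: the posterior for each component is proportional to its prior times its likelihood at x.
Evaluate each component's likelihood at the observed value:
  L_A = 0.329022
  L_B = 0.268729
  L_C = 0.14523
Unnormalised posteriors:
  π_A·L_A = 0.17 × 0.329022 = 0.0559337
  π_B·L_B = 0.16 × 0.268729 = 0.0429967
  π_C·L_C = 0.67 × 0.14523 = 0.0973038
Evidence: 0.0559337 + 0.0429967 + 0.0973038 = 0.196234
So the posterior for Segment B is 0.0429967 / 0.196234 ≈ 0.219.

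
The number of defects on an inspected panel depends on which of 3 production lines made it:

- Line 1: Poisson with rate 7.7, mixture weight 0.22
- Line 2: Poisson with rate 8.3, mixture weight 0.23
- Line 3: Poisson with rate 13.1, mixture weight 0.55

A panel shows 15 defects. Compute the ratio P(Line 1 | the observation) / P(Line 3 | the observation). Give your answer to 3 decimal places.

0.031

Only the two components matter; the odds are (π_i f_i(x)) / (π_j f_j(x)).
Poisson probabilities:
  f_1 = e^(−7.7)·7.7^15/15! = 0.00686742
  f_2 = e^(−8.3)·8.3^15/15! = 0.0116152
  f_3 = e^(−13.1)·13.1^15/15! = 0.0898074
0.00151083 / 0.0493941 ≈ 0.031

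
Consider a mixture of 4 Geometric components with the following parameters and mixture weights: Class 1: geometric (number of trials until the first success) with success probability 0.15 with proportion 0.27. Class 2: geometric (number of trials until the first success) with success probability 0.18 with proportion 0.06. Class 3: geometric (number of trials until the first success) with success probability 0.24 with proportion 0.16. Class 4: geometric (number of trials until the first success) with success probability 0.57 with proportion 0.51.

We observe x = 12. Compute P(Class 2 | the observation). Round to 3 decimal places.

Posterior ∝ prior × likelihood, so P(k | x) ∝ w_k f_k(x); normalise over all components.
Component likelihoods at x = 12:
  p_1 = 0.0251015
  p_2 = 0.0202873
  p_3 = 0.0117263
  p_4 = 5.29697e-05
Prior × likelihood for each component:
  w_1·p_1 = 0.27 × 0.0251015 = 0.0067774
  w_2·p_2 = 0.06 × 0.0202873 = 0.00121724
  w_3·p_3 = 0.16 × 0.0117263 = 0.00187621
  w_4·p_4 = 0.51 × 5.29697e-05 = 2.70146e-05
Evidence: 0.0067774 + 0.00121724 + 0.00187621 + 2.70146e-05 = 0.00989786
So the posterior for Class 2 is 0.00121724 / 0.00989786 ≈ 0.123.

0.123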